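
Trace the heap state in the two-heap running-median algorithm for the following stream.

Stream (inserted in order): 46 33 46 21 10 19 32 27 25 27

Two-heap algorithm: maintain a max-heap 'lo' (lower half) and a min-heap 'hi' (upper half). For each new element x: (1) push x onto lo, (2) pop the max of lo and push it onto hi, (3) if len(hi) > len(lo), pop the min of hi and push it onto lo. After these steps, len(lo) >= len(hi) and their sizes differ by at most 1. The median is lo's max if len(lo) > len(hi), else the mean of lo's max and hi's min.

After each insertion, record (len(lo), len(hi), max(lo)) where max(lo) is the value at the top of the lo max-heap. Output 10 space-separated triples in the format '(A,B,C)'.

Answer: (1,0,46) (1,1,33) (2,1,46) (2,2,33) (3,2,33) (3,3,21) (4,3,32) (4,4,27) (5,4,27) (5,5,27)

Derivation:
Step 1: insert 46 -> lo=[46] hi=[] -> (len(lo)=1, len(hi)=0, max(lo)=46)
Step 2: insert 33 -> lo=[33] hi=[46] -> (len(lo)=1, len(hi)=1, max(lo)=33)
Step 3: insert 46 -> lo=[33, 46] hi=[46] -> (len(lo)=2, len(hi)=1, max(lo)=46)
Step 4: insert 21 -> lo=[21, 33] hi=[46, 46] -> (len(lo)=2, len(hi)=2, max(lo)=33)
Step 5: insert 10 -> lo=[10, 21, 33] hi=[46, 46] -> (len(lo)=3, len(hi)=2, max(lo)=33)
Step 6: insert 19 -> lo=[10, 19, 21] hi=[33, 46, 46] -> (len(lo)=3, len(hi)=3, max(lo)=21)
Step 7: insert 32 -> lo=[10, 19, 21, 32] hi=[33, 46, 46] -> (len(lo)=4, len(hi)=3, max(lo)=32)
Step 8: insert 27 -> lo=[10, 19, 21, 27] hi=[32, 33, 46, 46] -> (len(lo)=4, len(hi)=4, max(lo)=27)
Step 9: insert 25 -> lo=[10, 19, 21, 25, 27] hi=[32, 33, 46, 46] -> (len(lo)=5, len(hi)=4, max(lo)=27)
Step 10: insert 27 -> lo=[10, 19, 21, 25, 27] hi=[27, 32, 33, 46, 46] -> (len(lo)=5, len(hi)=5, max(lo)=27)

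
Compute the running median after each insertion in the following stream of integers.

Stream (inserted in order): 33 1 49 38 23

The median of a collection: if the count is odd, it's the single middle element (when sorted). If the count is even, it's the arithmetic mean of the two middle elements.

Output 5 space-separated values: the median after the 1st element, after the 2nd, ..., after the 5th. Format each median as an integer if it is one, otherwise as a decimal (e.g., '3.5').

Step 1: insert 33 -> lo=[33] (size 1, max 33) hi=[] (size 0) -> median=33
Step 2: insert 1 -> lo=[1] (size 1, max 1) hi=[33] (size 1, min 33) -> median=17
Step 3: insert 49 -> lo=[1, 33] (size 2, max 33) hi=[49] (size 1, min 49) -> median=33
Step 4: insert 38 -> lo=[1, 33] (size 2, max 33) hi=[38, 49] (size 2, min 38) -> median=35.5
Step 5: insert 23 -> lo=[1, 23, 33] (size 3, max 33) hi=[38, 49] (size 2, min 38) -> median=33

Answer: 33 17 33 35.5 33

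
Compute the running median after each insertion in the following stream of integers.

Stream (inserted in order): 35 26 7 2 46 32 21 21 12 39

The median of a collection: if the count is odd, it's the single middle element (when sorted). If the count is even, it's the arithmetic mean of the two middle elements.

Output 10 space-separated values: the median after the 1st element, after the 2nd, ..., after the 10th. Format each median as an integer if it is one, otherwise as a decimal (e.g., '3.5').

Answer: 35 30.5 26 16.5 26 29 26 23.5 21 23.5

Derivation:
Step 1: insert 35 -> lo=[35] (size 1, max 35) hi=[] (size 0) -> median=35
Step 2: insert 26 -> lo=[26] (size 1, max 26) hi=[35] (size 1, min 35) -> median=30.5
Step 3: insert 7 -> lo=[7, 26] (size 2, max 26) hi=[35] (size 1, min 35) -> median=26
Step 4: insert 2 -> lo=[2, 7] (size 2, max 7) hi=[26, 35] (size 2, min 26) -> median=16.5
Step 5: insert 46 -> lo=[2, 7, 26] (size 3, max 26) hi=[35, 46] (size 2, min 35) -> median=26
Step 6: insert 32 -> lo=[2, 7, 26] (size 3, max 26) hi=[32, 35, 46] (size 3, min 32) -> median=29
Step 7: insert 21 -> lo=[2, 7, 21, 26] (size 4, max 26) hi=[32, 35, 46] (size 3, min 32) -> median=26
Step 8: insert 21 -> lo=[2, 7, 21, 21] (size 4, max 21) hi=[26, 32, 35, 46] (size 4, min 26) -> median=23.5
Step 9: insert 12 -> lo=[2, 7, 12, 21, 21] (size 5, max 21) hi=[26, 32, 35, 46] (size 4, min 26) -> median=21
Step 10: insert 39 -> lo=[2, 7, 12, 21, 21] (size 5, max 21) hi=[26, 32, 35, 39, 46] (size 5, min 26) -> median=23.5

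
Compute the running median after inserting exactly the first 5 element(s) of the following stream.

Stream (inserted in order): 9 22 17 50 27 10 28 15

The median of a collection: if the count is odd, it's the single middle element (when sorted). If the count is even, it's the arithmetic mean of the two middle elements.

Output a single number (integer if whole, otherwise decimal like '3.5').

Step 1: insert 9 -> lo=[9] (size 1, max 9) hi=[] (size 0) -> median=9
Step 2: insert 22 -> lo=[9] (size 1, max 9) hi=[22] (size 1, min 22) -> median=15.5
Step 3: insert 17 -> lo=[9, 17] (size 2, max 17) hi=[22] (size 1, min 22) -> median=17
Step 4: insert 50 -> lo=[9, 17] (size 2, max 17) hi=[22, 50] (size 2, min 22) -> median=19.5
Step 5: insert 27 -> lo=[9, 17, 22] (size 3, max 22) hi=[27, 50] (size 2, min 27) -> median=22

Answer: 22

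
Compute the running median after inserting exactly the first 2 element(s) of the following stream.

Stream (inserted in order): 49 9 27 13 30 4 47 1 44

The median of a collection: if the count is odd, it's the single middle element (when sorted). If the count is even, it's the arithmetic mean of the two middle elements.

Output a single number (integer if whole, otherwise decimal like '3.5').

Step 1: insert 49 -> lo=[49] (size 1, max 49) hi=[] (size 0) -> median=49
Step 2: insert 9 -> lo=[9] (size 1, max 9) hi=[49] (size 1, min 49) -> median=29

Answer: 29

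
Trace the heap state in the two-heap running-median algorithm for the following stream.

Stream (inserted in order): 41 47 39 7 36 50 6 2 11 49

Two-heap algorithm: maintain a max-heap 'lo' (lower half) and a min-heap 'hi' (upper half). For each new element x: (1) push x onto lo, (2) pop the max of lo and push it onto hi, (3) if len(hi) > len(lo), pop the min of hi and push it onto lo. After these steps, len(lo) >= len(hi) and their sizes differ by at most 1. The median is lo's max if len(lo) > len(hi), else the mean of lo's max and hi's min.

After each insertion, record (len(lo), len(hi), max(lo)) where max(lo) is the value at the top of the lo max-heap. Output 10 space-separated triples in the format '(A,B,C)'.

Step 1: insert 41 -> lo=[41] hi=[] -> (len(lo)=1, len(hi)=0, max(lo)=41)
Step 2: insert 47 -> lo=[41] hi=[47] -> (len(lo)=1, len(hi)=1, max(lo)=41)
Step 3: insert 39 -> lo=[39, 41] hi=[47] -> (len(lo)=2, len(hi)=1, max(lo)=41)
Step 4: insert 7 -> lo=[7, 39] hi=[41, 47] -> (len(lo)=2, len(hi)=2, max(lo)=39)
Step 5: insert 36 -> lo=[7, 36, 39] hi=[41, 47] -> (len(lo)=3, len(hi)=2, max(lo)=39)
Step 6: insert 50 -> lo=[7, 36, 39] hi=[41, 47, 50] -> (len(lo)=3, len(hi)=3, max(lo)=39)
Step 7: insert 6 -> lo=[6, 7, 36, 39] hi=[41, 47, 50] -> (len(lo)=4, len(hi)=3, max(lo)=39)
Step 8: insert 2 -> lo=[2, 6, 7, 36] hi=[39, 41, 47, 50] -> (len(lo)=4, len(hi)=4, max(lo)=36)
Step 9: insert 11 -> lo=[2, 6, 7, 11, 36] hi=[39, 41, 47, 50] -> (len(lo)=5, len(hi)=4, max(lo)=36)
Step 10: insert 49 -> lo=[2, 6, 7, 11, 36] hi=[39, 41, 47, 49, 50] -> (len(lo)=5, len(hi)=5, max(lo)=36)

Answer: (1,0,41) (1,1,41) (2,1,41) (2,2,39) (3,2,39) (3,3,39) (4,3,39) (4,4,36) (5,4,36) (5,5,36)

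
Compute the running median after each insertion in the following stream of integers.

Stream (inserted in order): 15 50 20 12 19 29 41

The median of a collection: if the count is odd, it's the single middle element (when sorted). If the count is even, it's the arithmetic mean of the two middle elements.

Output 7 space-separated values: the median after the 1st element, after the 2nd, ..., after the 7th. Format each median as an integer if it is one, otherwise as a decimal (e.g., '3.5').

Answer: 15 32.5 20 17.5 19 19.5 20

Derivation:
Step 1: insert 15 -> lo=[15] (size 1, max 15) hi=[] (size 0) -> median=15
Step 2: insert 50 -> lo=[15] (size 1, max 15) hi=[50] (size 1, min 50) -> median=32.5
Step 3: insert 20 -> lo=[15, 20] (size 2, max 20) hi=[50] (size 1, min 50) -> median=20
Step 4: insert 12 -> lo=[12, 15] (size 2, max 15) hi=[20, 50] (size 2, min 20) -> median=17.5
Step 5: insert 19 -> lo=[12, 15, 19] (size 3, max 19) hi=[20, 50] (size 2, min 20) -> median=19
Step 6: insert 29 -> lo=[12, 15, 19] (size 3, max 19) hi=[20, 29, 50] (size 3, min 20) -> median=19.5
Step 7: insert 41 -> lo=[12, 15, 19, 20] (size 4, max 20) hi=[29, 41, 50] (size 3, min 29) -> median=20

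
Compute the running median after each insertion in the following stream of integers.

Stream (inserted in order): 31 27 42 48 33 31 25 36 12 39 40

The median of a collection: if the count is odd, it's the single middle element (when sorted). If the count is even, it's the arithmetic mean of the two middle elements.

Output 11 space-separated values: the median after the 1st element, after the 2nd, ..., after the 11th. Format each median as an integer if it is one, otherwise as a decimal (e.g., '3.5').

Step 1: insert 31 -> lo=[31] (size 1, max 31) hi=[] (size 0) -> median=31
Step 2: insert 27 -> lo=[27] (size 1, max 27) hi=[31] (size 1, min 31) -> median=29
Step 3: insert 42 -> lo=[27, 31] (size 2, max 31) hi=[42] (size 1, min 42) -> median=31
Step 4: insert 48 -> lo=[27, 31] (size 2, max 31) hi=[42, 48] (size 2, min 42) -> median=36.5
Step 5: insert 33 -> lo=[27, 31, 33] (size 3, max 33) hi=[42, 48] (size 2, min 42) -> median=33
Step 6: insert 31 -> lo=[27, 31, 31] (size 3, max 31) hi=[33, 42, 48] (size 3, min 33) -> median=32
Step 7: insert 25 -> lo=[25, 27, 31, 31] (size 4, max 31) hi=[33, 42, 48] (size 3, min 33) -> median=31
Step 8: insert 36 -> lo=[25, 27, 31, 31] (size 4, max 31) hi=[33, 36, 42, 48] (size 4, min 33) -> median=32
Step 9: insert 12 -> lo=[12, 25, 27, 31, 31] (size 5, max 31) hi=[33, 36, 42, 48] (size 4, min 33) -> median=31
Step 10: insert 39 -> lo=[12, 25, 27, 31, 31] (size 5, max 31) hi=[33, 36, 39, 42, 48] (size 5, min 33) -> median=32
Step 11: insert 40 -> lo=[12, 25, 27, 31, 31, 33] (size 6, max 33) hi=[36, 39, 40, 42, 48] (size 5, min 36) -> median=33

Answer: 31 29 31 36.5 33 32 31 32 31 32 33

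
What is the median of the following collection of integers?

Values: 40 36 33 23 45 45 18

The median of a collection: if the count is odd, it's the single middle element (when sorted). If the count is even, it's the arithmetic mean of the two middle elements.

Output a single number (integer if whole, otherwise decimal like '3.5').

Answer: 36

Derivation:
Step 1: insert 40 -> lo=[40] (size 1, max 40) hi=[] (size 0) -> median=40
Step 2: insert 36 -> lo=[36] (size 1, max 36) hi=[40] (size 1, min 40) -> median=38
Step 3: insert 33 -> lo=[33, 36] (size 2, max 36) hi=[40] (size 1, min 40) -> median=36
Step 4: insert 23 -> lo=[23, 33] (size 2, max 33) hi=[36, 40] (size 2, min 36) -> median=34.5
Step 5: insert 45 -> lo=[23, 33, 36] (size 3, max 36) hi=[40, 45] (size 2, min 40) -> median=36
Step 6: insert 45 -> lo=[23, 33, 36] (size 3, max 36) hi=[40, 45, 45] (size 3, min 40) -> median=38
Step 7: insert 18 -> lo=[18, 23, 33, 36] (size 4, max 36) hi=[40, 45, 45] (size 3, min 40) -> median=36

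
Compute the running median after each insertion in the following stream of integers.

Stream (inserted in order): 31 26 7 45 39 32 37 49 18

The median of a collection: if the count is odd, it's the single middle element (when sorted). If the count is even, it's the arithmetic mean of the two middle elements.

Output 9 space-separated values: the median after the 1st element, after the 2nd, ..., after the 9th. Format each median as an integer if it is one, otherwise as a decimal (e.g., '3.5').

Step 1: insert 31 -> lo=[31] (size 1, max 31) hi=[] (size 0) -> median=31
Step 2: insert 26 -> lo=[26] (size 1, max 26) hi=[31] (size 1, min 31) -> median=28.5
Step 3: insert 7 -> lo=[7, 26] (size 2, max 26) hi=[31] (size 1, min 31) -> median=26
Step 4: insert 45 -> lo=[7, 26] (size 2, max 26) hi=[31, 45] (size 2, min 31) -> median=28.5
Step 5: insert 39 -> lo=[7, 26, 31] (size 3, max 31) hi=[39, 45] (size 2, min 39) -> median=31
Step 6: insert 32 -> lo=[7, 26, 31] (size 3, max 31) hi=[32, 39, 45] (size 3, min 32) -> median=31.5
Step 7: insert 37 -> lo=[7, 26, 31, 32] (size 4, max 32) hi=[37, 39, 45] (size 3, min 37) -> median=32
Step 8: insert 49 -> lo=[7, 26, 31, 32] (size 4, max 32) hi=[37, 39, 45, 49] (size 4, min 37) -> median=34.5
Step 9: insert 18 -> lo=[7, 18, 26, 31, 32] (size 5, max 32) hi=[37, 39, 45, 49] (size 4, min 37) -> median=32

Answer: 31 28.5 26 28.5 31 31.5 32 34.5 32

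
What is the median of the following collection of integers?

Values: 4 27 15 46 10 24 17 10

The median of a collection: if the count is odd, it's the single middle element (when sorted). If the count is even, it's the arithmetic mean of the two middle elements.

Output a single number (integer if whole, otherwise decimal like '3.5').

Answer: 16

Derivation:
Step 1: insert 4 -> lo=[4] (size 1, max 4) hi=[] (size 0) -> median=4
Step 2: insert 27 -> lo=[4] (size 1, max 4) hi=[27] (size 1, min 27) -> median=15.5
Step 3: insert 15 -> lo=[4, 15] (size 2, max 15) hi=[27] (size 1, min 27) -> median=15
Step 4: insert 46 -> lo=[4, 15] (size 2, max 15) hi=[27, 46] (size 2, min 27) -> median=21
Step 5: insert 10 -> lo=[4, 10, 15] (size 3, max 15) hi=[27, 46] (size 2, min 27) -> median=15
Step 6: insert 24 -> lo=[4, 10, 15] (size 3, max 15) hi=[24, 27, 46] (size 3, min 24) -> median=19.5
Step 7: insert 17 -> lo=[4, 10, 15, 17] (size 4, max 17) hi=[24, 27, 46] (size 3, min 24) -> median=17
Step 8: insert 10 -> lo=[4, 10, 10, 15] (size 4, max 15) hi=[17, 24, 27, 46] (size 4, min 17) -> median=16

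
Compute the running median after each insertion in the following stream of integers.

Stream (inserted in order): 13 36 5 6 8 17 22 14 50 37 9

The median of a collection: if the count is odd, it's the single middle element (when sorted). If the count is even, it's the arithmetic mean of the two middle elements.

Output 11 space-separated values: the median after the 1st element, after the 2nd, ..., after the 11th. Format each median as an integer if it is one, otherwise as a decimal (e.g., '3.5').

Answer: 13 24.5 13 9.5 8 10.5 13 13.5 14 15.5 14

Derivation:
Step 1: insert 13 -> lo=[13] (size 1, max 13) hi=[] (size 0) -> median=13
Step 2: insert 36 -> lo=[13] (size 1, max 13) hi=[36] (size 1, min 36) -> median=24.5
Step 3: insert 5 -> lo=[5, 13] (size 2, max 13) hi=[36] (size 1, min 36) -> median=13
Step 4: insert 6 -> lo=[5, 6] (size 2, max 6) hi=[13, 36] (size 2, min 13) -> median=9.5
Step 5: insert 8 -> lo=[5, 6, 8] (size 3, max 8) hi=[13, 36] (size 2, min 13) -> median=8
Step 6: insert 17 -> lo=[5, 6, 8] (size 3, max 8) hi=[13, 17, 36] (size 3, min 13) -> median=10.5
Step 7: insert 22 -> lo=[5, 6, 8, 13] (size 4, max 13) hi=[17, 22, 36] (size 3, min 17) -> median=13
Step 8: insert 14 -> lo=[5, 6, 8, 13] (size 4, max 13) hi=[14, 17, 22, 36] (size 4, min 14) -> median=13.5
Step 9: insert 50 -> lo=[5, 6, 8, 13, 14] (size 5, max 14) hi=[17, 22, 36, 50] (size 4, min 17) -> median=14
Step 10: insert 37 -> lo=[5, 6, 8, 13, 14] (size 5, max 14) hi=[17, 22, 36, 37, 50] (size 5, min 17) -> median=15.5
Step 11: insert 9 -> lo=[5, 6, 8, 9, 13, 14] (size 6, max 14) hi=[17, 22, 36, 37, 50] (size 5, min 17) -> median=14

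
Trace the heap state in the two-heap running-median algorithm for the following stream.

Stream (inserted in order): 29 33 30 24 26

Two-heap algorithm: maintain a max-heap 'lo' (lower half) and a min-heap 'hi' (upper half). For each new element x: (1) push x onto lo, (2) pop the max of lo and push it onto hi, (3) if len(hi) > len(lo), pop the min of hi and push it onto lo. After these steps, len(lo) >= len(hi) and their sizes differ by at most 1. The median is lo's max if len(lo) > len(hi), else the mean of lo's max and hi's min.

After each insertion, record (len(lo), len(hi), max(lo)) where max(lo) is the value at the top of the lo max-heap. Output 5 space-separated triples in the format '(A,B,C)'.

Step 1: insert 29 -> lo=[29] hi=[] -> (len(lo)=1, len(hi)=0, max(lo)=29)
Step 2: insert 33 -> lo=[29] hi=[33] -> (len(lo)=1, len(hi)=1, max(lo)=29)
Step 3: insert 30 -> lo=[29, 30] hi=[33] -> (len(lo)=2, len(hi)=1, max(lo)=30)
Step 4: insert 24 -> lo=[24, 29] hi=[30, 33] -> (len(lo)=2, len(hi)=2, max(lo)=29)
Step 5: insert 26 -> lo=[24, 26, 29] hi=[30, 33] -> (len(lo)=3, len(hi)=2, max(lo)=29)

Answer: (1,0,29) (1,1,29) (2,1,30) (2,2,29) (3,2,29)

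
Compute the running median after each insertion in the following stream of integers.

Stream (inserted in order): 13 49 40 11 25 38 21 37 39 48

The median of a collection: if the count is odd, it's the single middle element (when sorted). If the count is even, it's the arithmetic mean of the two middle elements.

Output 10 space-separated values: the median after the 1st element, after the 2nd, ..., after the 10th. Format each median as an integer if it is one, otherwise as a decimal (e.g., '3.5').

Answer: 13 31 40 26.5 25 31.5 25 31 37 37.5

Derivation:
Step 1: insert 13 -> lo=[13] (size 1, max 13) hi=[] (size 0) -> median=13
Step 2: insert 49 -> lo=[13] (size 1, max 13) hi=[49] (size 1, min 49) -> median=31
Step 3: insert 40 -> lo=[13, 40] (size 2, max 40) hi=[49] (size 1, min 49) -> median=40
Step 4: insert 11 -> lo=[11, 13] (size 2, max 13) hi=[40, 49] (size 2, min 40) -> median=26.5
Step 5: insert 25 -> lo=[11, 13, 25] (size 3, max 25) hi=[40, 49] (size 2, min 40) -> median=25
Step 6: insert 38 -> lo=[11, 13, 25] (size 3, max 25) hi=[38, 40, 49] (size 3, min 38) -> median=31.5
Step 7: insert 21 -> lo=[11, 13, 21, 25] (size 4, max 25) hi=[38, 40, 49] (size 3, min 38) -> median=25
Step 8: insert 37 -> lo=[11, 13, 21, 25] (size 4, max 25) hi=[37, 38, 40, 49] (size 4, min 37) -> median=31
Step 9: insert 39 -> lo=[11, 13, 21, 25, 37] (size 5, max 37) hi=[38, 39, 40, 49] (size 4, min 38) -> median=37
Step 10: insert 48 -> lo=[11, 13, 21, 25, 37] (size 5, max 37) hi=[38, 39, 40, 48, 49] (size 5, min 38) -> median=37.5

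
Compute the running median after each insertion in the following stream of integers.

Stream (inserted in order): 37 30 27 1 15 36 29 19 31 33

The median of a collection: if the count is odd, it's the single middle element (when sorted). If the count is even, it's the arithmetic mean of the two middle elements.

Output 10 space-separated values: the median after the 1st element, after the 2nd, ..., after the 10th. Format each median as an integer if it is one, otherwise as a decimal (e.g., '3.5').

Step 1: insert 37 -> lo=[37] (size 1, max 37) hi=[] (size 0) -> median=37
Step 2: insert 30 -> lo=[30] (size 1, max 30) hi=[37] (size 1, min 37) -> median=33.5
Step 3: insert 27 -> lo=[27, 30] (size 2, max 30) hi=[37] (size 1, min 37) -> median=30
Step 4: insert 1 -> lo=[1, 27] (size 2, max 27) hi=[30, 37] (size 2, min 30) -> median=28.5
Step 5: insert 15 -> lo=[1, 15, 27] (size 3, max 27) hi=[30, 37] (size 2, min 30) -> median=27
Step 6: insert 36 -> lo=[1, 15, 27] (size 3, max 27) hi=[30, 36, 37] (size 3, min 30) -> median=28.5
Step 7: insert 29 -> lo=[1, 15, 27, 29] (size 4, max 29) hi=[30, 36, 37] (size 3, min 30) -> median=29
Step 8: insert 19 -> lo=[1, 15, 19, 27] (size 4, max 27) hi=[29, 30, 36, 37] (size 4, min 29) -> median=28
Step 9: insert 31 -> lo=[1, 15, 19, 27, 29] (size 5, max 29) hi=[30, 31, 36, 37] (size 4, min 30) -> median=29
Step 10: insert 33 -> lo=[1, 15, 19, 27, 29] (size 5, max 29) hi=[30, 31, 33, 36, 37] (size 5, min 30) -> median=29.5

Answer: 37 33.5 30 28.5 27 28.5 29 28 29 29.5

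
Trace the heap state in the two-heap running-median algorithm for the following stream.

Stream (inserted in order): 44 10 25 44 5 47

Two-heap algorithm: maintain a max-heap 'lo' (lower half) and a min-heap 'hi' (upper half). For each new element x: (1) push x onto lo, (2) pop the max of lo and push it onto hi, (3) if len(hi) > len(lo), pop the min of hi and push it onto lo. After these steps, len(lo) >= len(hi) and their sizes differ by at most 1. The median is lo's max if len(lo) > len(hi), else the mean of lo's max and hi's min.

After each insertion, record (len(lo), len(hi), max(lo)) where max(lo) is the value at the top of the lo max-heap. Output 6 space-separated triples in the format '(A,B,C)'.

Step 1: insert 44 -> lo=[44] hi=[] -> (len(lo)=1, len(hi)=0, max(lo)=44)
Step 2: insert 10 -> lo=[10] hi=[44] -> (len(lo)=1, len(hi)=1, max(lo)=10)
Step 3: insert 25 -> lo=[10, 25] hi=[44] -> (len(lo)=2, len(hi)=1, max(lo)=25)
Step 4: insert 44 -> lo=[10, 25] hi=[44, 44] -> (len(lo)=2, len(hi)=2, max(lo)=25)
Step 5: insert 5 -> lo=[5, 10, 25] hi=[44, 44] -> (len(lo)=3, len(hi)=2, max(lo)=25)
Step 6: insert 47 -> lo=[5, 10, 25] hi=[44, 44, 47] -> (len(lo)=3, len(hi)=3, max(lo)=25)

Answer: (1,0,44) (1,1,10) (2,1,25) (2,2,25) (3,2,25) (3,3,25)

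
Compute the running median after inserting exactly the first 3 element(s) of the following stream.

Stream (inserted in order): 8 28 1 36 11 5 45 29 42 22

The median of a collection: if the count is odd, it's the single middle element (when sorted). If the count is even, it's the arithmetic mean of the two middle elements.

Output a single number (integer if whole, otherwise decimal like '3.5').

Step 1: insert 8 -> lo=[8] (size 1, max 8) hi=[] (size 0) -> median=8
Step 2: insert 28 -> lo=[8] (size 1, max 8) hi=[28] (size 1, min 28) -> median=18
Step 3: insert 1 -> lo=[1, 8] (size 2, max 8) hi=[28] (size 1, min 28) -> median=8

Answer: 8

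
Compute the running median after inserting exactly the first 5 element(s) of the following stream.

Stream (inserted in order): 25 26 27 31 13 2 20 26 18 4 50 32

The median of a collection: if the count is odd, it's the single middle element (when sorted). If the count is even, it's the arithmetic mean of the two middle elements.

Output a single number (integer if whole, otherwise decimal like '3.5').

Step 1: insert 25 -> lo=[25] (size 1, max 25) hi=[] (size 0) -> median=25
Step 2: insert 26 -> lo=[25] (size 1, max 25) hi=[26] (size 1, min 26) -> median=25.5
Step 3: insert 27 -> lo=[25, 26] (size 2, max 26) hi=[27] (size 1, min 27) -> median=26
Step 4: insert 31 -> lo=[25, 26] (size 2, max 26) hi=[27, 31] (size 2, min 27) -> median=26.5
Step 5: insert 13 -> lo=[13, 25, 26] (size 3, max 26) hi=[27, 31] (size 2, min 27) -> median=26

Answer: 26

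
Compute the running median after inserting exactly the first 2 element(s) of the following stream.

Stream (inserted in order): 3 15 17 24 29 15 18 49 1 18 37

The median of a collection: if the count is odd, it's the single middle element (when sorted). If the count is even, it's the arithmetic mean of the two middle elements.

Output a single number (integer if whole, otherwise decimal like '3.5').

Step 1: insert 3 -> lo=[3] (size 1, max 3) hi=[] (size 0) -> median=3
Step 2: insert 15 -> lo=[3] (size 1, max 3) hi=[15] (size 1, min 15) -> median=9

Answer: 9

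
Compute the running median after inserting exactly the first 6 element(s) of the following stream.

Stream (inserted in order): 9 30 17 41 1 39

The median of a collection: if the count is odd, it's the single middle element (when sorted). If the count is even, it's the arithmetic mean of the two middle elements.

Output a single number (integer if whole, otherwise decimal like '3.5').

Step 1: insert 9 -> lo=[9] (size 1, max 9) hi=[] (size 0) -> median=9
Step 2: insert 30 -> lo=[9] (size 1, max 9) hi=[30] (size 1, min 30) -> median=19.5
Step 3: insert 17 -> lo=[9, 17] (size 2, max 17) hi=[30] (size 1, min 30) -> median=17
Step 4: insert 41 -> lo=[9, 17] (size 2, max 17) hi=[30, 41] (size 2, min 30) -> median=23.5
Step 5: insert 1 -> lo=[1, 9, 17] (size 3, max 17) hi=[30, 41] (size 2, min 30) -> median=17
Step 6: insert 39 -> lo=[1, 9, 17] (size 3, max 17) hi=[30, 39, 41] (size 3, min 30) -> median=23.5

Answer: 23.5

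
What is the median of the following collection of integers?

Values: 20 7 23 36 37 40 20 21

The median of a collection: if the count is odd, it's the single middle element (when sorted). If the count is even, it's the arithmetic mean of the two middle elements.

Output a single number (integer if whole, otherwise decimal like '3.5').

Step 1: insert 20 -> lo=[20] (size 1, max 20) hi=[] (size 0) -> median=20
Step 2: insert 7 -> lo=[7] (size 1, max 7) hi=[20] (size 1, min 20) -> median=13.5
Step 3: insert 23 -> lo=[7, 20] (size 2, max 20) hi=[23] (size 1, min 23) -> median=20
Step 4: insert 36 -> lo=[7, 20] (size 2, max 20) hi=[23, 36] (size 2, min 23) -> median=21.5
Step 5: insert 37 -> lo=[7, 20, 23] (size 3, max 23) hi=[36, 37] (size 2, min 36) -> median=23
Step 6: insert 40 -> lo=[7, 20, 23] (size 3, max 23) hi=[36, 37, 40] (size 3, min 36) -> median=29.5
Step 7: insert 20 -> lo=[7, 20, 20, 23] (size 4, max 23) hi=[36, 37, 40] (size 3, min 36) -> median=23
Step 8: insert 21 -> lo=[7, 20, 20, 21] (size 4, max 21) hi=[23, 36, 37, 40] (size 4, min 23) -> median=22

Answer: 22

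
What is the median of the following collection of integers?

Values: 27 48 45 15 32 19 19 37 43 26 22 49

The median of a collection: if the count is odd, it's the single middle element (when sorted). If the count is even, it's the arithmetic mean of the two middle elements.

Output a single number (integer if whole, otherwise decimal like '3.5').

Answer: 29.5

Derivation:
Step 1: insert 27 -> lo=[27] (size 1, max 27) hi=[] (size 0) -> median=27
Step 2: insert 48 -> lo=[27] (size 1, max 27) hi=[48] (size 1, min 48) -> median=37.5
Step 3: insert 45 -> lo=[27, 45] (size 2, max 45) hi=[48] (size 1, min 48) -> median=45
Step 4: insert 15 -> lo=[15, 27] (size 2, max 27) hi=[45, 48] (size 2, min 45) -> median=36
Step 5: insert 32 -> lo=[15, 27, 32] (size 3, max 32) hi=[45, 48] (size 2, min 45) -> median=32
Step 6: insert 19 -> lo=[15, 19, 27] (size 3, max 27) hi=[32, 45, 48] (size 3, min 32) -> median=29.5
Step 7: insert 19 -> lo=[15, 19, 19, 27] (size 4, max 27) hi=[32, 45, 48] (size 3, min 32) -> median=27
Step 8: insert 37 -> lo=[15, 19, 19, 27] (size 4, max 27) hi=[32, 37, 45, 48] (size 4, min 32) -> median=29.5
Step 9: insert 43 -> lo=[15, 19, 19, 27, 32] (size 5, max 32) hi=[37, 43, 45, 48] (size 4, min 37) -> median=32
Step 10: insert 26 -> lo=[15, 19, 19, 26, 27] (size 5, max 27) hi=[32, 37, 43, 45, 48] (size 5, min 32) -> median=29.5
Step 11: insert 22 -> lo=[15, 19, 19, 22, 26, 27] (size 6, max 27) hi=[32, 37, 43, 45, 48] (size 5, min 32) -> median=27
Step 12: insert 49 -> lo=[15, 19, 19, 22, 26, 27] (size 6, max 27) hi=[32, 37, 43, 45, 48, 49] (size 6, min 32) -> median=29.5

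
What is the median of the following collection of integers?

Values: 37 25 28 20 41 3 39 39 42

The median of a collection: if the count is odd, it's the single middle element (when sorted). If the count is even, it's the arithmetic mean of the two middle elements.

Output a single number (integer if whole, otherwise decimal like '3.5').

Step 1: insert 37 -> lo=[37] (size 1, max 37) hi=[] (size 0) -> median=37
Step 2: insert 25 -> lo=[25] (size 1, max 25) hi=[37] (size 1, min 37) -> median=31
Step 3: insert 28 -> lo=[25, 28] (size 2, max 28) hi=[37] (size 1, min 37) -> median=28
Step 4: insert 20 -> lo=[20, 25] (size 2, max 25) hi=[28, 37] (size 2, min 28) -> median=26.5
Step 5: insert 41 -> lo=[20, 25, 28] (size 3, max 28) hi=[37, 41] (size 2, min 37) -> median=28
Step 6: insert 3 -> lo=[3, 20, 25] (size 3, max 25) hi=[28, 37, 41] (size 3, min 28) -> median=26.5
Step 7: insert 39 -> lo=[3, 20, 25, 28] (size 4, max 28) hi=[37, 39, 41] (size 3, min 37) -> median=28
Step 8: insert 39 -> lo=[3, 20, 25, 28] (size 4, max 28) hi=[37, 39, 39, 41] (size 4, min 37) -> median=32.5
Step 9: insert 42 -> lo=[3, 20, 25, 28, 37] (size 5, max 37) hi=[39, 39, 41, 42] (size 4, min 39) -> median=37

Answer: 37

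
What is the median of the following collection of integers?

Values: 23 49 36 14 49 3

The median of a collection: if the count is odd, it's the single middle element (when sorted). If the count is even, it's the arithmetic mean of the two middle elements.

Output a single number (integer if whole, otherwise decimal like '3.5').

Step 1: insert 23 -> lo=[23] (size 1, max 23) hi=[] (size 0) -> median=23
Step 2: insert 49 -> lo=[23] (size 1, max 23) hi=[49] (size 1, min 49) -> median=36
Step 3: insert 36 -> lo=[23, 36] (size 2, max 36) hi=[49] (size 1, min 49) -> median=36
Step 4: insert 14 -> lo=[14, 23] (size 2, max 23) hi=[36, 49] (size 2, min 36) -> median=29.5
Step 5: insert 49 -> lo=[14, 23, 36] (size 3, max 36) hi=[49, 49] (size 2, min 49) -> median=36
Step 6: insert 3 -> lo=[3, 14, 23] (size 3, max 23) hi=[36, 49, 49] (size 3, min 36) -> median=29.5

Answer: 29.5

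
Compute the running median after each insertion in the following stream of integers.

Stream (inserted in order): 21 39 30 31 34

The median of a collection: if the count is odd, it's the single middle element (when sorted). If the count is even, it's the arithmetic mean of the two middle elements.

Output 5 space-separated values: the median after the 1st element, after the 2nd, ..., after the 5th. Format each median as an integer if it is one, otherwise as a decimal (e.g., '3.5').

Step 1: insert 21 -> lo=[21] (size 1, max 21) hi=[] (size 0) -> median=21
Step 2: insert 39 -> lo=[21] (size 1, max 21) hi=[39] (size 1, min 39) -> median=30
Step 3: insert 30 -> lo=[21, 30] (size 2, max 30) hi=[39] (size 1, min 39) -> median=30
Step 4: insert 31 -> lo=[21, 30] (size 2, max 30) hi=[31, 39] (size 2, min 31) -> median=30.5
Step 5: insert 34 -> lo=[21, 30, 31] (size 3, max 31) hi=[34, 39] (size 2, min 34) -> median=31

Answer: 21 30 30 30.5 31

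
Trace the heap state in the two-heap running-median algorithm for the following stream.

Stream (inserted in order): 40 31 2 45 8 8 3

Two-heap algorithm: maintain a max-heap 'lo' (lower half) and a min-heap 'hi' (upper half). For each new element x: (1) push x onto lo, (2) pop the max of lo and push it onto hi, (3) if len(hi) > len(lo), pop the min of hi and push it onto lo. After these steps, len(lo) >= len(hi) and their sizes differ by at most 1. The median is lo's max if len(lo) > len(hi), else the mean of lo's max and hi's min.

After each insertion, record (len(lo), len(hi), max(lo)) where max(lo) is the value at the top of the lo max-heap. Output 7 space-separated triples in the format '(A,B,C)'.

Step 1: insert 40 -> lo=[40] hi=[] -> (len(lo)=1, len(hi)=0, max(lo)=40)
Step 2: insert 31 -> lo=[31] hi=[40] -> (len(lo)=1, len(hi)=1, max(lo)=31)
Step 3: insert 2 -> lo=[2, 31] hi=[40] -> (len(lo)=2, len(hi)=1, max(lo)=31)
Step 4: insert 45 -> lo=[2, 31] hi=[40, 45] -> (len(lo)=2, len(hi)=2, max(lo)=31)
Step 5: insert 8 -> lo=[2, 8, 31] hi=[40, 45] -> (len(lo)=3, len(hi)=2, max(lo)=31)
Step 6: insert 8 -> lo=[2, 8, 8] hi=[31, 40, 45] -> (len(lo)=3, len(hi)=3, max(lo)=8)
Step 7: insert 3 -> lo=[2, 3, 8, 8] hi=[31, 40, 45] -> (len(lo)=4, len(hi)=3, max(lo)=8)

Answer: (1,0,40) (1,1,31) (2,1,31) (2,2,31) (3,2,31) (3,3,8) (4,3,8)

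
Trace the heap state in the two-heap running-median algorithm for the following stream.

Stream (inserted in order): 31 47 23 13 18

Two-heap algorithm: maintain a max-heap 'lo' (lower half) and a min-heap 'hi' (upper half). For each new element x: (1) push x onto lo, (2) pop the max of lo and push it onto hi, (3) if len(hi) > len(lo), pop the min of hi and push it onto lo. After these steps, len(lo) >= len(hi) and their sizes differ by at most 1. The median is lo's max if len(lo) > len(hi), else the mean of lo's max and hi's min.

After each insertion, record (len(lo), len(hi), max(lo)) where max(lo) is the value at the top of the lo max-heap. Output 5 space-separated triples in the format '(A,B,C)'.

Answer: (1,0,31) (1,1,31) (2,1,31) (2,2,23) (3,2,23)

Derivation:
Step 1: insert 31 -> lo=[31] hi=[] -> (len(lo)=1, len(hi)=0, max(lo)=31)
Step 2: insert 47 -> lo=[31] hi=[47] -> (len(lo)=1, len(hi)=1, max(lo)=31)
Step 3: insert 23 -> lo=[23, 31] hi=[47] -> (len(lo)=2, len(hi)=1, max(lo)=31)
Step 4: insert 13 -> lo=[13, 23] hi=[31, 47] -> (len(lo)=2, len(hi)=2, max(lo)=23)
Step 5: insert 18 -> lo=[13, 18, 23] hi=[31, 47] -> (len(lo)=3, len(hi)=2, max(lo)=23)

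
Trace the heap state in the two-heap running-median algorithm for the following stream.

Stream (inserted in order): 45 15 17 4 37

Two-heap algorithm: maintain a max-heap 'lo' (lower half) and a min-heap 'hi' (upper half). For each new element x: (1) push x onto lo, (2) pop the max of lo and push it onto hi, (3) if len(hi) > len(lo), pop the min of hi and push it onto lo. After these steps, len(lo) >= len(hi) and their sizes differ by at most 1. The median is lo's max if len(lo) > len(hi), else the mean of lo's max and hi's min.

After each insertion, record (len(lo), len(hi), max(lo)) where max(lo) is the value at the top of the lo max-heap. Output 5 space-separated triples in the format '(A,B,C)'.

Step 1: insert 45 -> lo=[45] hi=[] -> (len(lo)=1, len(hi)=0, max(lo)=45)
Step 2: insert 15 -> lo=[15] hi=[45] -> (len(lo)=1, len(hi)=1, max(lo)=15)
Step 3: insert 17 -> lo=[15, 17] hi=[45] -> (len(lo)=2, len(hi)=1, max(lo)=17)
Step 4: insert 4 -> lo=[4, 15] hi=[17, 45] -> (len(lo)=2, len(hi)=2, max(lo)=15)
Step 5: insert 37 -> lo=[4, 15, 17] hi=[37, 45] -> (len(lo)=3, len(hi)=2, max(lo)=17)

Answer: (1,0,45) (1,1,15) (2,1,17) (2,2,15) (3,2,17)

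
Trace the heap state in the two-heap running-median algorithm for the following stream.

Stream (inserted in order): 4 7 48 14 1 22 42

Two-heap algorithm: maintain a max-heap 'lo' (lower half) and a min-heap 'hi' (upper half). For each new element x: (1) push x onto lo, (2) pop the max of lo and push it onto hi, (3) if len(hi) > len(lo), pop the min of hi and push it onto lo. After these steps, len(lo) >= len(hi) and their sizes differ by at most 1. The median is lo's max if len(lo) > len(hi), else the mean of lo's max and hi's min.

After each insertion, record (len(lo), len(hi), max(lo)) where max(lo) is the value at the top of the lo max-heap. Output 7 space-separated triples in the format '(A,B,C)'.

Answer: (1,0,4) (1,1,4) (2,1,7) (2,2,7) (3,2,7) (3,3,7) (4,3,14)

Derivation:
Step 1: insert 4 -> lo=[4] hi=[] -> (len(lo)=1, len(hi)=0, max(lo)=4)
Step 2: insert 7 -> lo=[4] hi=[7] -> (len(lo)=1, len(hi)=1, max(lo)=4)
Step 3: insert 48 -> lo=[4, 7] hi=[48] -> (len(lo)=2, len(hi)=1, max(lo)=7)
Step 4: insert 14 -> lo=[4, 7] hi=[14, 48] -> (len(lo)=2, len(hi)=2, max(lo)=7)
Step 5: insert 1 -> lo=[1, 4, 7] hi=[14, 48] -> (len(lo)=3, len(hi)=2, max(lo)=7)
Step 6: insert 22 -> lo=[1, 4, 7] hi=[14, 22, 48] -> (len(lo)=3, len(hi)=3, max(lo)=7)
Step 7: insert 42 -> lo=[1, 4, 7, 14] hi=[22, 42, 48] -> (len(lo)=4, len(hi)=3, max(lo)=14)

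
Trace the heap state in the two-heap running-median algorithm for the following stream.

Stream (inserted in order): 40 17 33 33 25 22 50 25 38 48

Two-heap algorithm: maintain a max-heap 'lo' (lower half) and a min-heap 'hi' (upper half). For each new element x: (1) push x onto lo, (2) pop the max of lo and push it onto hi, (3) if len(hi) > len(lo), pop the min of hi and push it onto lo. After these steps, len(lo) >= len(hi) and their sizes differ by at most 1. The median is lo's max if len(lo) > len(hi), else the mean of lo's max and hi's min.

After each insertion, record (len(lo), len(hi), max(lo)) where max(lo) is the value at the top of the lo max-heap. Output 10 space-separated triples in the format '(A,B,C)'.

Step 1: insert 40 -> lo=[40] hi=[] -> (len(lo)=1, len(hi)=0, max(lo)=40)
Step 2: insert 17 -> lo=[17] hi=[40] -> (len(lo)=1, len(hi)=1, max(lo)=17)
Step 3: insert 33 -> lo=[17, 33] hi=[40] -> (len(lo)=2, len(hi)=1, max(lo)=33)
Step 4: insert 33 -> lo=[17, 33] hi=[33, 40] -> (len(lo)=2, len(hi)=2, max(lo)=33)
Step 5: insert 25 -> lo=[17, 25, 33] hi=[33, 40] -> (len(lo)=3, len(hi)=2, max(lo)=33)
Step 6: insert 22 -> lo=[17, 22, 25] hi=[33, 33, 40] -> (len(lo)=3, len(hi)=3, max(lo)=25)
Step 7: insert 50 -> lo=[17, 22, 25, 33] hi=[33, 40, 50] -> (len(lo)=4, len(hi)=3, max(lo)=33)
Step 8: insert 25 -> lo=[17, 22, 25, 25] hi=[33, 33, 40, 50] -> (len(lo)=4, len(hi)=4, max(lo)=25)
Step 9: insert 38 -> lo=[17, 22, 25, 25, 33] hi=[33, 38, 40, 50] -> (len(lo)=5, len(hi)=4, max(lo)=33)
Step 10: insert 48 -> lo=[17, 22, 25, 25, 33] hi=[33, 38, 40, 48, 50] -> (len(lo)=5, len(hi)=5, max(lo)=33)

Answer: (1,0,40) (1,1,17) (2,1,33) (2,2,33) (3,2,33) (3,3,25) (4,3,33) (4,4,25) (5,4,33) (5,5,33)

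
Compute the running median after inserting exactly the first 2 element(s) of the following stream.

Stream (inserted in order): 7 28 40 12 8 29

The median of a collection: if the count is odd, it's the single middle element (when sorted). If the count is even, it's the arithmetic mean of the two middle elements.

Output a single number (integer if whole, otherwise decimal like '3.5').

Answer: 17.5

Derivation:
Step 1: insert 7 -> lo=[7] (size 1, max 7) hi=[] (size 0) -> median=7
Step 2: insert 28 -> lo=[7] (size 1, max 7) hi=[28] (size 1, min 28) -> median=17.5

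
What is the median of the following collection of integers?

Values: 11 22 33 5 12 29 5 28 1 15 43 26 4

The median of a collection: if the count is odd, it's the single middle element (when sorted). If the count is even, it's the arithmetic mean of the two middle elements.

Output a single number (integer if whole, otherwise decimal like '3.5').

Step 1: insert 11 -> lo=[11] (size 1, max 11) hi=[] (size 0) -> median=11
Step 2: insert 22 -> lo=[11] (size 1, max 11) hi=[22] (size 1, min 22) -> median=16.5
Step 3: insert 33 -> lo=[11, 22] (size 2, max 22) hi=[33] (size 1, min 33) -> median=22
Step 4: insert 5 -> lo=[5, 11] (size 2, max 11) hi=[22, 33] (size 2, min 22) -> median=16.5
Step 5: insert 12 -> lo=[5, 11, 12] (size 3, max 12) hi=[22, 33] (size 2, min 22) -> median=12
Step 6: insert 29 -> lo=[5, 11, 12] (size 3, max 12) hi=[22, 29, 33] (size 3, min 22) -> median=17
Step 7: insert 5 -> lo=[5, 5, 11, 12] (size 4, max 12) hi=[22, 29, 33] (size 3, min 22) -> median=12
Step 8: insert 28 -> lo=[5, 5, 11, 12] (size 4, max 12) hi=[22, 28, 29, 33] (size 4, min 22) -> median=17
Step 9: insert 1 -> lo=[1, 5, 5, 11, 12] (size 5, max 12) hi=[22, 28, 29, 33] (size 4, min 22) -> median=12
Step 10: insert 15 -> lo=[1, 5, 5, 11, 12] (size 5, max 12) hi=[15, 22, 28, 29, 33] (size 5, min 15) -> median=13.5
Step 11: insert 43 -> lo=[1, 5, 5, 11, 12, 15] (size 6, max 15) hi=[22, 28, 29, 33, 43] (size 5, min 22) -> median=15
Step 12: insert 26 -> lo=[1, 5, 5, 11, 12, 15] (size 6, max 15) hi=[22, 26, 28, 29, 33, 43] (size 6, min 22) -> median=18.5
Step 13: insert 4 -> lo=[1, 4, 5, 5, 11, 12, 15] (size 7, max 15) hi=[22, 26, 28, 29, 33, 43] (size 6, min 22) -> median=15

Answer: 15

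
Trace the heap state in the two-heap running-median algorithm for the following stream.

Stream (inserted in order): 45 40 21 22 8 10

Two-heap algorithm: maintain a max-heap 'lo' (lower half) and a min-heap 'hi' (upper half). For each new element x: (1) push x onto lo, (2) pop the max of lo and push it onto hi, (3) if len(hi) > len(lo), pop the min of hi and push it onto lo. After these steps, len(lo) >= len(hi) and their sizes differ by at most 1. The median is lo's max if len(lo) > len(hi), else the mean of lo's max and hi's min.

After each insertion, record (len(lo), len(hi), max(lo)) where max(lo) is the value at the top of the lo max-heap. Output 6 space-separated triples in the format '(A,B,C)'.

Step 1: insert 45 -> lo=[45] hi=[] -> (len(lo)=1, len(hi)=0, max(lo)=45)
Step 2: insert 40 -> lo=[40] hi=[45] -> (len(lo)=1, len(hi)=1, max(lo)=40)
Step 3: insert 21 -> lo=[21, 40] hi=[45] -> (len(lo)=2, len(hi)=1, max(lo)=40)
Step 4: insert 22 -> lo=[21, 22] hi=[40, 45] -> (len(lo)=2, len(hi)=2, max(lo)=22)
Step 5: insert 8 -> lo=[8, 21, 22] hi=[40, 45] -> (len(lo)=3, len(hi)=2, max(lo)=22)
Step 6: insert 10 -> lo=[8, 10, 21] hi=[22, 40, 45] -> (len(lo)=3, len(hi)=3, max(lo)=21)

Answer: (1,0,45) (1,1,40) (2,1,40) (2,2,22) (3,2,22) (3,3,21)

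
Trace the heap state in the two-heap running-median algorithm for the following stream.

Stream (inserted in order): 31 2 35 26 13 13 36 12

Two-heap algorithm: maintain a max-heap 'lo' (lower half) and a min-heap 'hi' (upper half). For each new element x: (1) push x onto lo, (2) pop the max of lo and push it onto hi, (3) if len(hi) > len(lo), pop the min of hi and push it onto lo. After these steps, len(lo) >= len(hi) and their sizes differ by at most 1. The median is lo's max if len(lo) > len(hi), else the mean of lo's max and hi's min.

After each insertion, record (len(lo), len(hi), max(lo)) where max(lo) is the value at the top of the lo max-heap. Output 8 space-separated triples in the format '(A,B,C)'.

Answer: (1,0,31) (1,1,2) (2,1,31) (2,2,26) (3,2,26) (3,3,13) (4,3,26) (4,4,13)

Derivation:
Step 1: insert 31 -> lo=[31] hi=[] -> (len(lo)=1, len(hi)=0, max(lo)=31)
Step 2: insert 2 -> lo=[2] hi=[31] -> (len(lo)=1, len(hi)=1, max(lo)=2)
Step 3: insert 35 -> lo=[2, 31] hi=[35] -> (len(lo)=2, len(hi)=1, max(lo)=31)
Step 4: insert 26 -> lo=[2, 26] hi=[31, 35] -> (len(lo)=2, len(hi)=2, max(lo)=26)
Step 5: insert 13 -> lo=[2, 13, 26] hi=[31, 35] -> (len(lo)=3, len(hi)=2, max(lo)=26)
Step 6: insert 13 -> lo=[2, 13, 13] hi=[26, 31, 35] -> (len(lo)=3, len(hi)=3, max(lo)=13)
Step 7: insert 36 -> lo=[2, 13, 13, 26] hi=[31, 35, 36] -> (len(lo)=4, len(hi)=3, max(lo)=26)
Step 8: insert 12 -> lo=[2, 12, 13, 13] hi=[26, 31, 35, 36] -> (len(lo)=4, len(hi)=4, max(lo)=13)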